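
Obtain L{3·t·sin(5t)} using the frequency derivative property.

L{sin(5t)} = 5/(s² + 25). By L{t·f(t)} = -F'(s): -d/ds[5/(s² + 25)] = -(5)·(-2s)/(s² + 25)² = 10s/(s² + 25)². Then L{3·t·sin(5t)} = 3·10s/(s² + 25)² = 30s/(s² + 25)²

Final answer: 30s/(s² + 25)²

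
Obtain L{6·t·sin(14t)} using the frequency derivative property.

L{sin(14t)} = 14/(s² + 196). By L{t·f(t)} = -F'(s): -d/ds[14/(s² + 196)] = -(14)·(-2s)/(s² + 196)² = 28s/(s² + 196)². Then L{6·t·sin(14t)} = 6·28s/(s² + 196)² = 168s/(s² + 196)²

Final answer: 168s/(s² + 196)²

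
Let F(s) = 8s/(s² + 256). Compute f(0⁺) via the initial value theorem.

f(0⁺) = lim_{s→∞} s·8s/(s² + 256) = lim_{s→∞} 8s²/(s² + 256) = 8

Final answer: 8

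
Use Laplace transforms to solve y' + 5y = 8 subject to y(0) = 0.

sY + 5Y = 8/s. Y = 8/(s(s+5)). Partial fractions: Y = 8/5/s - 8/5/(s+5)

Final answer: y(t) = 8/5(1 - e^(-5t))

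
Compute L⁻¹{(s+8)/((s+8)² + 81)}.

Using frequency shift: L⁻¹{(s-a)/((s-a)² + b²)} = e^(at)cos(bt). Here a=-8, b=9

Final answer: e^(-8t)·cos(9t)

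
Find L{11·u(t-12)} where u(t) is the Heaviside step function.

L{u(t-a)} = e^(-as)/s. Here a=12, so L{u(t-12)} = e^(-12s)/s, and L{11·u(t-12)} = 11·e^(-12s)/s

Final answer: 11·e^(-12s)/s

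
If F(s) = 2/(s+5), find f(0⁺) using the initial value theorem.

f(0⁺) = lim_{s→∞} s·2/(s+5) = lim_{s→∞} 2s/(s+5) = 2

Final answer: 2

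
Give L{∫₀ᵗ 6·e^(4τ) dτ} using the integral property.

L{∫₀ᵗ f(τ)dτ} = F(s)/s with F(s) = 6/(s-4), so L{∫₀ᵗ 6·e^(4τ) dτ} = 6/(s(s-4))

Final answer: 6/(s(s-4))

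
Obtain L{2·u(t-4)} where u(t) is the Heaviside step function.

L{u(t-a)} = e^(-as)/s. Here a=4, so L{u(t-4)} = e^(-4s)/s, and L{2·u(t-4)} = 2·e^(-4s)/s

Final answer: 2·e^(-4s)/s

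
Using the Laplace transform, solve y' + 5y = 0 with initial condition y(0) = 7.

L{y'} + 5L{y} = 0. sY - 7 + 5Y = 0. Y(s+5) = 7. Y = 7/(s+5)

Final answer: y(t) = 7e^(-5t)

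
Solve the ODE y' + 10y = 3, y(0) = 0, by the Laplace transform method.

sY + 10Y = 3/s. Y = 3/(s(s+10)). Partial fractions: Y = 3/10/s - 3/10/(s+10)

Final answer: y(t) = 3/10(1 - e^(-10t))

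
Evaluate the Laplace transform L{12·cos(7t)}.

L{cos(ωt)} = s/(s² + ω²), so L{cos(7t)} = s/(s² + 49). Then L{12·cos(7t)} = 12·s/(s² + 49) = 12s/(s² + 49)

Final answer: 12s/(s² + 49)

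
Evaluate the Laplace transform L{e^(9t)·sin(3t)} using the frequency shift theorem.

Frequency shift: L{e^(at)f(t)} = F(s-a). L{e^(9t)·sin(3t)} = 3/((s-9)² + 9)

Final answer: 3/((s-9)² + 9)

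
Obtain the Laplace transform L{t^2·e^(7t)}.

L{t^n·e^(at)} = n!/(s-a)^(n+1), so L{t^2·e^(7t)} = 2/(s-7)^3

Final answer: 2/(s-7)^3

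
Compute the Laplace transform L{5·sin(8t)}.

L{sin(ωt)} = ω/(s² + ω²), so L{sin(8t)} = 8/(s² + 64). Then L{5·sin(8t)} = 5·8/(s² + 64) = 40/(s² + 64)

Final answer: 40/(s² + 64)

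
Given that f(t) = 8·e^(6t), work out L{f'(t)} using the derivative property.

f(0) = 8, F(s) = 8/(s-6). L{f'(t)} = s·F(s) - f(0) = 8s/(s-6) - 8 = (8s - 8(s-6))/(s-6) = 48/(s-6)

Final answer: 48/(s-6)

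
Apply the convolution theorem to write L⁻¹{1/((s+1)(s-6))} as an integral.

1/((s+1)(s-6)) = (1/(s+1))·(1/(s-6)) = L{e^(-t)}·L{e^(6t)}. So f(t) = e^(-t)*e^(6t) = ∫₀ᵗ e^(-τ)·e^(6(t-τ)) dτ

Final answer: ∫₀ᵗ e^(-τ)·e^(6(t-τ)) dτ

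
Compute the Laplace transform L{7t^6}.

L{7t^6} = 7 · L{t^6} = 7 · 720/s^7 = 5040/s^7

Final answer: 5040/s^7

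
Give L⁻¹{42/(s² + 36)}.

This is the form c·a/(s² + a²) with a = 6, c = 7. L⁻¹ = 7·sin(6t)

Final answer: 7·sin(6t)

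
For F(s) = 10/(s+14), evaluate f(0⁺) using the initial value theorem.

f(0⁺) = lim_{s→∞} s·10/(s+14) = lim_{s→∞} 10s/(s+14) = 10

Final answer: 10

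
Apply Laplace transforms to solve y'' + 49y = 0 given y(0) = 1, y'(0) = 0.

L{y''} + 49L{y} = 0. s²Y - s - 0 + 49Y = 0. Y(s² + 49) = s. Y = (s)/(s² + 49). Inverting: y(t) = cos(7t)

Final answer: y(t) = cos(7t)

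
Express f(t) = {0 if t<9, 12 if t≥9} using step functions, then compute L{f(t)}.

f(t) = 12·u(t-9). L{u(t-9)} = e^(-9s)/s, so L{f(t)} = 12·e^(-9s)/s

Final answer: 12·e^(-9s)/s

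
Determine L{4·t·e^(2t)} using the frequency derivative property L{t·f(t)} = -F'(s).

L{e^(2t)} = 1/(s-2). By frequency derivative: L{t·e^(2t)} = -d/ds[1/(s-2)] = -(-1)/(s-2)² = 1/(s-2)². Then L{4·t·e^(2t)} = 4·1/(s-2)² = 4/(s-2)²

Final answer: 4/(s-2)²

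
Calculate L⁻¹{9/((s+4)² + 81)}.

Form: b/((s-a)² + b²) → e^(at)sin(bt). With a=-4, b=9

Final answer: e^(-4t)·sin(9t)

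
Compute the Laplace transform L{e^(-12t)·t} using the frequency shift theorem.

L{e^(at)·t^n} = n!/(s-a)^(n+1), so L{e^(-12t)·t} = 1/(s+12)^2

Final answer: 1/(s+12)^2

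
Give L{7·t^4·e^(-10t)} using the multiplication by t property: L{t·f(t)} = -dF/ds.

Using L{t^n·e^(at)} = n!/(s-a)^(n+1), L{t^4·e^(-10t)} = 24/(s+10)^5, so L{7·t^4·e^(-10t)} = 7·24/(s+10)^5 = 168/(s+10)^5

Final answer: 168/(s+10)^5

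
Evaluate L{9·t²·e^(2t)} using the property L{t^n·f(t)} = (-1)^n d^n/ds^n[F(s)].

L{e^(2t)} = 1/(s-2). d/ds[1/(s-2)] = -1/(s-2)². d²/ds²[1/(s-2)] = 2/(s-2)³. So L{t²·e^(2t)} = (-1)² · 2/(s-2)³ = 2/(s-2)³. Then L{9·t²·e^(2t)} = 9·2/(s-2)³ = 18/(s-2)³

Final answer: 18/(s-2)³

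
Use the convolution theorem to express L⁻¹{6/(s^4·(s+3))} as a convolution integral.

6/(s^4·(s+3)) = (6/s^4)·(1/(s+3)) = L{t^3}·L{e^(-3t)}. So f(t) = t^3*e^(-3t) = ∫₀ᵗ τ^3·e^(-3(t-τ)) dτ

Final answer: ∫₀ᵗ τ^3·e^(-3(t-τ)) dτ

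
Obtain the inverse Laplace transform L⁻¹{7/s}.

L⁻¹{c/s} = c, so L⁻¹{7/s} = 7

Final answer: 7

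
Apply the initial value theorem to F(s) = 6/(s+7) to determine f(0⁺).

f(0⁺) = lim_{s→∞} s·6/(s+7) = lim_{s→∞} 6s/(s+7) = 6

Final answer: 6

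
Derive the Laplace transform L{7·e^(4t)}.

L{e^(at)} = 1/(s-a), so L{e^(4t)} = 1/(s-4). Then L{7·e^(4t)} = 7/(s-4)

Final answer: 7/(s-4)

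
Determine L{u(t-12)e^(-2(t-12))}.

u(t-a)f(t-a) with f(t)=e^(-2t). L{e^(-2t)} = 1/(s+2). By time shift: e^(-12s)/(s+2)

Final answer: e^(-12s)/(s+2)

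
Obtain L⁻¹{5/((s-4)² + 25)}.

Form: b/((s-a)² + b²) → e^(at)sin(bt). With a=4, b=5

Final answer: e^(4t)·sin(5t)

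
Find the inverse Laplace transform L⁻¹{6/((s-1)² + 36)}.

Using frequency shift, L⁻¹{6/((s-1)² + 36)} = e^t·sin(6t)

Final answer: e^t·sin(6t)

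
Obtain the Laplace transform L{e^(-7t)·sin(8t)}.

L{e^(at)·sin(ωt)} = ω/((s-a)² + ω²), so L{e^(-7t)·sin(8t)} = 8/((s+7)² + 64)

Final answer: 8/((s+7)² + 64)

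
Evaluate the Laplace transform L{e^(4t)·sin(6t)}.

L{e^(at)·sin(ωt)} = ω/((s-a)² + ω²), so L{e^(4t)·sin(6t)} = 6/((s-4)² + 36)

Final answer: 6/((s-4)² + 36)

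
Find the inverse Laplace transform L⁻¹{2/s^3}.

L⁻¹{n!/s^(n+1)} = t^n with n=2. So L⁻¹{2/s^3} = t^2

Final answer: t^2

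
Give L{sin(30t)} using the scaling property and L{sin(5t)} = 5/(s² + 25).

Using L{f(at)} = (1/a)F(s/a) with a=6: L{sin(30t)} = (1/6) · 5/((s/6)² + 25) = (1/6) · 5·36/(s² + 900) = 30/(s² + 900)

Final answer: 30/(s² + 900)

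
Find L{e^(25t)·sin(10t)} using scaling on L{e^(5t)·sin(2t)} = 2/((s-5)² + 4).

Scaling with a=5: L{e^(25t)·sin(10t)} = (1/5) · 2/((s/5-5)² + 4). Simplifying: 10/((s-25)² + 100)

Final answer: 10/((s-25)² + 100)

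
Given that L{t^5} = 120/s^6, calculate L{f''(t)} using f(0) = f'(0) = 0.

L{f''(t)} = s²F(s) - sf(0) - f'(0) = s²·120/s^6 - 0 - 0 = 120/s^4

Final answer: 120/s^4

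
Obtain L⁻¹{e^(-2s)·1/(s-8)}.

L⁻¹{1/(s-8)} = e^(8t). By the time shift theorem, L⁻¹{e^(-as)F(s)} = u(t-a)f(t-a) with a=2, so L⁻¹{e^(-2s)·1/(s-8)} = u(t-2)·e^(8(t-2))

Final answer: u(t-2)·e^(8(t-2))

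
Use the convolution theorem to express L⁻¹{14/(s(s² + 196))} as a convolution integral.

14/(s(s² + 196)) = (1/s)·(14/(s² + 196)) = L{1}·L{sin(14t)}. So f(t) = 1*(sin(14t)) = ∫₀ᵗ sin(14τ) dτ

Final answer: ∫₀ᵗ sin(14τ) dτ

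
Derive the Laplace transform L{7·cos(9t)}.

L{cos(ωt)} = s/(s² + ω²), so L{cos(9t)} = s/(s² + 81). Then L{7·cos(9t)} = 7·s/(s² + 81) = 7s/(s² + 81)

Final answer: 7s/(s² + 81)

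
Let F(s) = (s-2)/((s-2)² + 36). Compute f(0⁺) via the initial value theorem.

f(0⁺) = lim_{s→∞} sF(s) = lim_{s→∞} s(s-2)/((s-2)² + 36) = 1

Final answer: 1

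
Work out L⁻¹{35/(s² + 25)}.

This is the form c·a/(s² + a²) with a = 5, c = 7. L⁻¹ = 7·sin(5t)

Final answer: 7·sin(5t)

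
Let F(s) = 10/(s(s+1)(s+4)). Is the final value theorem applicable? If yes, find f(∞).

Poles of sF(s) = 10/((s+1)(s+4)) are at s = -1 and s = -4, both in the left half-plane. Theorem applies. f(∞) = lim_{s→0} sF(s) = 10/(1·4) = 5/2

Final answer: 5/2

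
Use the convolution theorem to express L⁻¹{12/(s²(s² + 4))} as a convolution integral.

12/(s²(s² + 4)) = (1/s²)·(12/(s² + 4)) = L{t}·L{6·sin(2t)}. So f(t) = t*(6·sin(2t)) = ∫₀ᵗ 6τ·sin(2(t-τ)) dτ

Final answer: ∫₀ᵗ 6τ·sin(2(t-τ)) dτ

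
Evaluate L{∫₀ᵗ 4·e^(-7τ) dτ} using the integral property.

L{∫₀ᵗ f(τ)dτ} = F(s)/s with F(s) = 4/(s+7), so L{∫₀ᵗ 4·e^(-7τ) dτ} = 4/(s(s+7))

Final answer: 4/(s(s+7))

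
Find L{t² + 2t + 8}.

L{t² + 2t + 8} = 2/s³ + 2/s² + 8/s = 2/s³ + 2/s² + 8/s

Final answer: 2/s³ + 2/s² + 8/s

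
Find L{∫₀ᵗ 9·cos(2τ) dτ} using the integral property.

L{∫₀ᵗ f(τ)dτ} = F(s)/s with F(s) = 9s/(s² + 4), so the result is (9s/(s² + 4))/s = 9/(s² + 4)

Final answer: 9/(s² + 4)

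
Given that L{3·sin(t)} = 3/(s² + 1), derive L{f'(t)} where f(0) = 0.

L{f'(t)} = s·F(s) - f(0) = s·3/(s² + 1) - 0 = 3s/(s² + 1)

Final answer: 3s/(s² + 1)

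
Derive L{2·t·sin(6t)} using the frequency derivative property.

L{sin(6t)} = 6/(s² + 36). By L{t·f(t)} = -F'(s): -d/ds[6/(s² + 36)] = -(6)·(-2s)/(s² + 36)² = 12s/(s² + 36)². Then L{2·t·sin(6t)} = 2·12s/(s² + 36)² = 24s/(s² + 36)²

Final answer: 24s/(s² + 36)²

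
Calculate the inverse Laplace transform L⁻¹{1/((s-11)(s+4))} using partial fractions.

Decompose: A/(s-11) + B/(s+4). A = 1/15, B = -1/15. f(t) = (e^(11t) - e^(-4t))/15

Final answer: (e^(11t) - e^(-4t))/15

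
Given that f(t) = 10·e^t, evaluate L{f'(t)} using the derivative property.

f(0) = 10, F(s) = 10/(s-1). L{f'(t)} = s·F(s) - f(0) = 10s/(s-1) - 10 = (10s - 10(s-1))/(s-1) = 10/(s-1)

Final answer: 10/(s-1)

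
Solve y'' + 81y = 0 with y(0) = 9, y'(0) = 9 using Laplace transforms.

L{y''} + 81L{y} = 0. s²Y - 9s - 9 + 81Y = 0. Y(s² + 81) = 9s + 9. Y = (9s + 9)/(s² + 81). Inverting: y(t) = 9cos(9t) + sin(9t)

Final answer: y(t) = 9cos(9t) + sin(9t)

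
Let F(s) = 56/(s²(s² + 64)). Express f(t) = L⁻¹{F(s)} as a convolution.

56/(s²(s² + 64)) = (1/s²)·(56/(s² + 64)) = L{t}·L{7·sin(8t)}. So f(t) = t*(7·sin(8t)) = ∫₀ᵗ 7τ·sin(8(t-τ)) dτ

Final answer: ∫₀ᵗ 7τ·sin(8(t-τ)) dτ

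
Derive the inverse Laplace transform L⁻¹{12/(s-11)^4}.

L⁻¹{n!/(s-a)^(n+1)} = t^n·e^(at) with n=3, a=11. So L⁻¹{6/(s-11)^4} = t^3·e^(11t), and L⁻¹{12/(s-11)^4} = (12/6)·t^3·e^(11t) = 2·t^3·e^(11t)

Final answer: 2·t^3·e^(11t)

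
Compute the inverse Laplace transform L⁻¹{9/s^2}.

L⁻¹{n!/s^(n+1)} = t^n with n=1. So L⁻¹{1/s^2} = t, and L⁻¹{9/s^2} = (9/1)·t = 9·t

Final answer: 9·t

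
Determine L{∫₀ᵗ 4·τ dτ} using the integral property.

L{∫₀ᵗ f(τ)dτ} = F(s)/s with f(t) = 4t. F(s) = 4/s^2, so L{∫₀ᵗ 4·τ dτ} = (4/s^2)/s = 4/s^3. (Check: ∫₀ᵗ 4·τ dτ = 4t^2/2.)

Final answer: 4/s^3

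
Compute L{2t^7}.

L{t^n} = n!/s^(n+1). So L{2t^7} = 2·7!/s^8 = 10080/s^8

Final answer: 10080/s^8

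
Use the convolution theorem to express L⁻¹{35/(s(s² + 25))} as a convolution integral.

35/(s(s² + 25)) = (1/s)·(35/(s² + 25)) = L{1}·L{7·sin(5t)}. So f(t) = 1*(7·sin(5t)) = ∫₀ᵗ 7·sin(5τ) dτ

Final answer: ∫₀ᵗ 7·sin(5τ) dτ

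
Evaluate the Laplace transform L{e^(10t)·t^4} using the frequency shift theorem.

L{e^(at)·t^n} = n!/(s-a)^(n+1), so L{e^(10t)·t^4} = 24/(s-10)^5

Final answer: 24/(s-10)^5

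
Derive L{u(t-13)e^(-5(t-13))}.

u(t-a)f(t-a) with f(t)=e^(-5t). L{e^(-5t)} = 1/(s+5). By time shift: e^(-13s)/(s+5)

Final answer: e^(-13s)/(s+5)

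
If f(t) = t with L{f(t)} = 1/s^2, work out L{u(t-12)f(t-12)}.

Time shift theorem: L{u(t-a)f(t-a)} = e^(-as)F(s). Here a=12, F(s) = 1/s^2, so L{u(t-12)f(t-12)} = e^(-12s)·1/s^2

Final answer: e^(-12s)·1/s^2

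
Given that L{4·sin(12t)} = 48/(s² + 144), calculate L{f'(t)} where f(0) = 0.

L{f'(t)} = s·F(s) - f(0) = s·48/(s² + 144) - 0 = 48s/(s² + 144)

Final answer: 48s/(s² + 144)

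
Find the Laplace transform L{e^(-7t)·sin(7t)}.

L{e^(at)·sin(ωt)} = ω/((s-a)² + ω²), so L{e^(-7t)·sin(7t)} = 7/((s+7)² + 49)

Final answer: 7/((s+7)² + 49)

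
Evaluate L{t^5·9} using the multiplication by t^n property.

L{9} = 9/s. d^1/ds^1[1/s] = -1/s². d^2/ds^2[1/s] = 2/s^3. d^3/ds^3[1/s] = -6/s^4. d^4/ds^4[1/s] = 24/s^5. d^5/ds^5[1/s] = -120/s^6. So L{t^5} = (-1)^{5}·-120/s^6 = 120/s^6. Then L{t^5·9} = 9·120/s^6 = 1080/s^6

Final answer: 1080/s^6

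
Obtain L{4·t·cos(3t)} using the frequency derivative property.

L{cos(3t)} = s/(s² + 9). Derivative: d/ds[s/(s² + 9)] = [(s² + 9) - s·2s]/(s² + 9)² = (9 - s²)/(s² + 9)². So L{t·cos(3t)} = -F'(s) = (s² - 9)/(s² + 9)². Then L{4·t·cos(3t)} = 4·(s² - 9)/(s² + 9)²

Final answer: 4·(s² - 9)/(s² + 9)²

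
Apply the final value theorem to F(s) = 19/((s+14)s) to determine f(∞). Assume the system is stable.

f(∞) = lim_{s→0} sF(s) = lim_{s→0} 19/(s+14) = 19/14

Final answer: 19/14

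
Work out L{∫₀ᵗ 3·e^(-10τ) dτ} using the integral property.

L{∫₀ᵗ f(τ)dτ} = F(s)/s with F(s) = 3/(s+10), so L{∫₀ᵗ 3·e^(-10τ) dτ} = 3/(s(s+10))

Final answer: 3/(s(s+10))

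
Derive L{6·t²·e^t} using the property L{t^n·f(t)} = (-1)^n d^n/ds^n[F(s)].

L{e^t} = 1/(s-1). d/ds[1/(s-1)] = -1/(s-1)². d²/ds²[1/(s-1)] = 2/(s-1)³. So L{t²·e^t} = (-1)² · 2/(s-1)³ = 2/(s-1)³. Then L{6·t²·e^t} = 6·2/(s-1)³ = 12/(s-1)³

Final answer: 12/(s-1)³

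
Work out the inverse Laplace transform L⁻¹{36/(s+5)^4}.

L⁻¹{n!/(s-a)^(n+1)} = t^n·e^(at) with n=3, a=-5. So L⁻¹{6/(s+5)^4} = t^3·e^(-5t), and L⁻¹{36/(s+5)^4} = (36/6)·t^3·e^(-5t) = 6·t^3·e^(-5t)

Final answer: 6·t^3·e^(-5t)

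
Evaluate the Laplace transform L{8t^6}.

L{8t^6} = 8 · L{t^6} = 8 · 720/s^7 = 5760/s^7

Final answer: 5760/s^7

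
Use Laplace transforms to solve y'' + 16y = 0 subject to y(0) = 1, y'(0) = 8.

L{y''} + 16L{y} = 0. s²Y - s - 8 + 16Y = 0. Y(s² + 16) = s + 8. Y = (s + 8)/(s² + 16). Inverting: y(t) = cos(4t) + 2sin(4t)

Final answer: y(t) = cos(4t) + 2sin(4t)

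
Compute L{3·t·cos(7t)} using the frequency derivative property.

L{cos(7t)} = s/(s² + 49). Derivative: d/ds[s/(s² + 49)] = [(s² + 49) - s·2s]/(s² + 49)² = (49 - s²)/(s² + 49)². So L{t·cos(7t)} = -F'(s) = (s² - 49)/(s² + 49)². Then L{3·t·cos(7t)} = 3·(s² - 49)/(s² + 49)²

Final answer: 3·(s² - 49)/(s² + 49)²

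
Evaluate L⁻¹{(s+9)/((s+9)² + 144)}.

Using frequency shift: L⁻¹{(s-a)/((s-a)² + b²)} = e^(at)cos(bt). Here a=-9, b=12

Final answer: e^(-9t)·cos(12t)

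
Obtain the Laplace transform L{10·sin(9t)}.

L{sin(ωt)} = ω/(s² + ω²), so L{sin(9t)} = 9/(s² + 81). Then L{10·sin(9t)} = 10·9/(s² + 81) = 90/(s² + 81)

Final answer: 90/(s² + 81)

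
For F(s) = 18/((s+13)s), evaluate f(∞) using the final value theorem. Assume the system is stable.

f(∞) = lim_{s→0} sF(s) = lim_{s→0} 18/(s+13) = 18/13

Final answer: 18/13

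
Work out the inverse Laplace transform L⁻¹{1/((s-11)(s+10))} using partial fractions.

Decompose: A/(s-11) + B/(s+10). A = 1/21, B = -1/21. f(t) = (e^(11t) - e^(-10t))/21

Final answer: (e^(11t) - e^(-10t))/21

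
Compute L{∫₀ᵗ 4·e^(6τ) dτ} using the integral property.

L{∫₀ᵗ f(τ)dτ} = F(s)/s with F(s) = 4/(s-6), so L{∫₀ᵗ 4·e^(6τ) dτ} = 4/(s(s-6))

Final answer: 4/(s(s-6))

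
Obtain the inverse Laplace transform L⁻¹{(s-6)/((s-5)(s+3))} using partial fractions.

Using partial fractions, f(t) = (-e^(5t) + 9e^(-3t))/8

Final answer: (-e^(5t) + 9e^(-3t))/8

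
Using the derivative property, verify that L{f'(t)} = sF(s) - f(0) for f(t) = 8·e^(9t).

f'(t) = 72e^(9t). Direct: L{f'(t)} = 72/(s-9). Property: s·8/(s-9) - 8 = (8s - 8(s-9))/(s-9) = 72/(s-9). ✓

Final answer: 72/(s-9)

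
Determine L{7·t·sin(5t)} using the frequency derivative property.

L{sin(5t)} = 5/(s² + 25). By L{t·f(t)} = -F'(s): -d/ds[5/(s² + 25)] = -(5)·(-2s)/(s² + 25)² = 10s/(s² + 25)². Then L{7·t·sin(5t)} = 7·10s/(s² + 25)² = 70s/(s² + 25)²

Final answer: 70s/(s² + 25)²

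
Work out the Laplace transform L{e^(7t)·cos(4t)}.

L{e^(at)·cos(ωt)} = (s-a)/((s-a)² + ω²), so L{e^(7t)·cos(4t)} = (s-7)/((s-7)² + 16)

Final answer: (s-7)/((s-7)² + 16)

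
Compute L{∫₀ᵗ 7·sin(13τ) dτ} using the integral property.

L{∫₀ᵗ f(τ)dτ} = F(s)/s with F(s) = 91/(s² + 169), so the result is (91/(s² + 169))/s = 91/(s(s² + 169))

Final answer: 91/(s(s² + 169))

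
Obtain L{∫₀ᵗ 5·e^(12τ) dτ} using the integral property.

L{∫₀ᵗ f(τ)dτ} = F(s)/s with F(s) = 5/(s-12), so L{∫₀ᵗ 5·e^(12τ) dτ} = 5/(s(s-12))

Final answer: 5/(s(s-12))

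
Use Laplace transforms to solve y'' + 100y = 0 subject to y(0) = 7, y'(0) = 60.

L{y''} + 100L{y} = 0. s²Y - 7s - 60 + 100Y = 0. Y(s² + 100) = 7s + 60. Y = (7s + 60)/(s² + 100). Inverting: y(t) = 7cos(10t) + 6sin(10t)

Final answer: y(t) = 7cos(10t) + 6sin(10t)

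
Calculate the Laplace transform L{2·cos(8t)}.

L{cos(ωt)} = s/(s² + ω²), so L{cos(8t)} = s/(s² + 64). Then L{2·cos(8t)} = 2·s/(s² + 64) = 2s/(s² + 64)

Final answer: 2s/(s² + 64)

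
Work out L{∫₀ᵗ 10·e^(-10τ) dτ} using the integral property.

L{∫₀ᵗ f(τ)dτ} = F(s)/s with F(s) = 10/(s+10), so L{∫₀ᵗ 10·e^(-10τ) dτ} = 10/(s(s+10))

Final answer: 10/(s(s+10))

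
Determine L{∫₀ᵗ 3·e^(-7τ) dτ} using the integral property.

L{∫₀ᵗ f(τ)dτ} = F(s)/s with F(s) = 3/(s+7), so L{∫₀ᵗ 3·e^(-7τ) dτ} = 3/(s(s+7))

Final answer: 3/(s(s+7))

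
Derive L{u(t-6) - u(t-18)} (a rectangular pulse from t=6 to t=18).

L{u(t-a)} = e^(-as)/s. L{u(t-6) - u(t-18)} = (e^(-6s) - e^(-18s))/s

Final answer: (e^(-6s) - e^(-18s))/s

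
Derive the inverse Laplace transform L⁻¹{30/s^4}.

L⁻¹{n!/s^(n+1)} = t^n with n=3. So L⁻¹{6/s^4} = t^3, and L⁻¹{30/s^4} = (30/6)·t^3 = 5·t^3

Final answer: 5·t^3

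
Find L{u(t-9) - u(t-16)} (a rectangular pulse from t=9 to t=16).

L{u(t-a)} = e^(-as)/s. L{u(t-9) - u(t-16)} = (e^(-9s) - e^(-16s))/s

Final answer: (e^(-9s) - e^(-16s))/s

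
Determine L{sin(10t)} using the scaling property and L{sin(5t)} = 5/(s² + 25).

Using L{f(at)} = (1/a)F(s/a) with a=2: L{sin(10t)} = (1/2) · 5/((s/2)² + 25) = (1/2) · 5·4/(s² + 100) = 10/(s² + 100)

Final answer: 10/(s² + 100)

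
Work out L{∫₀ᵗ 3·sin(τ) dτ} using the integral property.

L{∫₀ᵗ f(τ)dτ} = F(s)/s with F(s) = 3/(s² + 1), so the result is (3/(s² + 1))/s = 3/(s(s² + 1))

Final answer: 3/(s(s² + 1))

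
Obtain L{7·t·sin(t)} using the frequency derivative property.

L{sin(t)} = 1/(s² + 1). By L{t·f(t)} = -F'(s): -d/ds[1/(s² + 1)] = -(1)·(-2s)/(s² + 1)² = 2s/(s² + 1)². Then L{7·t·sin(t)} = 7·2s/(s² + 1)² = 14s/(s² + 1)²

Final answer: 14s/(s² + 1)²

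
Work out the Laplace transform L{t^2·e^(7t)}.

L{t^n·e^(at)} = n!/(s-a)^(n+1), so L{t^2·e^(7t)} = 2/(s-7)^3

Final answer: 2/(s-7)^3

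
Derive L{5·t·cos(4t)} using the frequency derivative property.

L{cos(4t)} = s/(s² + 16). Derivative: d/ds[s/(s² + 16)] = [(s² + 16) - s·2s]/(s² + 16)² = (16 - s²)/(s² + 16)². So L{t·cos(4t)} = -F'(s) = (s² - 16)/(s² + 16)². Then L{5·t·cos(4t)} = 5·(s² - 16)/(s² + 16)²

Final answer: 5·(s² - 16)/(s² + 16)²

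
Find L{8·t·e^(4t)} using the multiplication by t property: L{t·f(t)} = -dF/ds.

Using L{t^n·e^(at)} = n!/(s-a)^(n+1), L{t·e^(4t)} = 1/(s-4)^2, so L{8·t·e^(4t)} = 8·1/(s-4)^2 = 8/(s-4)^2

Final answer: 8/(s-4)^2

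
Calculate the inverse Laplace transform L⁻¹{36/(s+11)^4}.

L⁻¹{n!/(s-a)^(n+1)} = t^n·e^(at) with n=3, a=-11. So L⁻¹{6/(s+11)^4} = t^3·e^(-11t), and L⁻¹{36/(s+11)^4} = (36/6)·t^3·e^(-11t) = 6·t^3·e^(-11t)

Final answer: 6·t^3·e^(-11t)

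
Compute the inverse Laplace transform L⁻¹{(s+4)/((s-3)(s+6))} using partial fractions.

Using partial fractions, f(t) = (7e^(3t) + 2e^(-6t))/9

Final answer: (7e^(3t) + 2e^(-6t))/9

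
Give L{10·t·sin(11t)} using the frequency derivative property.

L{sin(11t)} = 11/(s² + 121). By L{t·f(t)} = -F'(s): -d/ds[11/(s² + 121)] = -(11)·(-2s)/(s² + 121)² = 22s/(s² + 121)². Then L{10·t·sin(11t)} = 10·22s/(s² + 121)² = 220s/(s² + 121)²

Final answer: 220s/(s² + 121)²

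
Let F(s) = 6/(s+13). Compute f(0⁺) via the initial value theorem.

f(0⁺) = lim_{s→∞} s·6/(s+13) = lim_{s→∞} 6s/(s+13) = 6

Final answer: 6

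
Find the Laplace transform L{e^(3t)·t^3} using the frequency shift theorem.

L{e^(at)·t^n} = n!/(s-a)^(n+1), so L{e^(3t)·t^3} = 6/(s-3)^4

Final answer: 6/(s-3)^4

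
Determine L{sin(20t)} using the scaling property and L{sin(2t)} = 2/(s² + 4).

Using L{f(at)} = (1/a)F(s/a) with a=10: L{sin(20t)} = (1/10) · 2/((s/10)² + 4) = (1/10) · 2·100/(s² + 400) = 20/(s² + 400)

Final answer: 20/(s² + 400)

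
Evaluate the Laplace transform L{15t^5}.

L{15t^5} = 15 · L{t^5} = 15 · 120/s^6 = 1800/s^6

Final answer: 1800/s^6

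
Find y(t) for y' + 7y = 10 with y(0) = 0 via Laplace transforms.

sY + 7Y = 10/s. Y = 10/(s(s+7)). Partial fractions: Y = 10/7/s - 10/7/(s+7)

Final answer: y(t) = 10/7(1 - e^(-7t))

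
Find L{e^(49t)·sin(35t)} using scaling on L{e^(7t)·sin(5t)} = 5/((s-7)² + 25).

Scaling with a=7: L{e^(49t)·sin(35t)} = (1/7) · 5/((s/7-7)² + 25). Simplifying: 35/((s-49)² + 1225)

Final answer: 35/((s-49)² + 1225)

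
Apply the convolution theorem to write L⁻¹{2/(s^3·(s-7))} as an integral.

2/(s^3·(s-7)) = (2/s^3)·(1/(s-7)) = L{t^2}·L{e^(7t)}. So f(t) = t^2*e^(7t) = ∫₀ᵗ τ^2·e^(7(t-τ)) dτ

Final answer: ∫₀ᵗ τ^2·e^(7(t-τ)) dτ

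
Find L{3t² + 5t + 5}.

L{3t² + 5t + 5} = 3·2/s³ + 5/s² + 5/s = 6/s³ + 5/s² + 5/s

Final answer: 6/s³ + 5/s² + 5/s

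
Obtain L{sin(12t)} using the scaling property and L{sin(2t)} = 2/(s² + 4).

Using L{f(at)} = (1/a)F(s/a) with a=6: L{sin(12t)} = (1/6) · 2/((s/6)² + 4) = (1/6) · 2·36/(s² + 144) = 12/(s² + 144)

Final answer: 12/(s² + 144)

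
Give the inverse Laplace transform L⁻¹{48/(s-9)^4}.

L⁻¹{n!/(s-a)^(n+1)} = t^n·e^(at) with n=3, a=9. So L⁻¹{6/(s-9)^4} = t^3·e^(9t), and L⁻¹{48/(s-9)^4} = (48/6)·t^3·e^(9t) = 8·t^3·e^(9t)

Final answer: 8·t^3·e^(9t)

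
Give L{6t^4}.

L{t^n} = n!/s^(n+1). So L{6t^4} = 6·4!/s^5 = 144/s^5

Final answer: 144/s^5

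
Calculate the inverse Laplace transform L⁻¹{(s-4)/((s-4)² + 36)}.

Using frequency shift, L⁻¹{(s-4)/((s-4)² + 36)} = e^(4t)·cos(6t)

Final answer: e^(4t)·cos(6t)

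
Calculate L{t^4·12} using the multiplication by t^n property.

L{12} = 12/s. d^1/ds^1[1/s] = -1/s². d^2/ds^2[1/s] = 2/s^3. d^3/ds^3[1/s] = -6/s^4. d^4/ds^4[1/s] = 24/s^5. So L{t^4} = (-1)^{4}·24/s^5 = 24/s^5. Then L{t^4·12} = 12·24/s^5 = 288/s^5

Final answer: 288/s^5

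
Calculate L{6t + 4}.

L{6t + 4} = 6·L{t} + 4·L{1} = 6/s² + 4/s

Final answer: 6/s² + 4/s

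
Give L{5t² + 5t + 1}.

L{5t² + 5t + 1} = 5·2/s³ + 5/s² + 1/s = 10/s³ + 5/s² + 1/s

Final answer: 10/s³ + 5/s² + 1/s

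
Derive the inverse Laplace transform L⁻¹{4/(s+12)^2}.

L⁻¹{n!/(s-a)^(n+1)} = t^n·e^(at) with n=1, a=-12. So L⁻¹{1/(s+12)^2} = t·e^(-12t), and L⁻¹{4/(s+12)^2} = (4/1)·t·e^(-12t) = 4·t·e^(-12t)

Final answer: 4·t·e^(-12t)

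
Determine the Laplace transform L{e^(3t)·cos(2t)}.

L{e^(at)·cos(ωt)} = (s-a)/((s-a)² + ω²), so L{e^(3t)·cos(2t)} = (s-3)/((s-3)² + 4)

Final answer: (s-3)/((s-3)² + 4)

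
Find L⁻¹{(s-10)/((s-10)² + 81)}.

Using frequency shift: L⁻¹{(s-a)/((s-a)² + b²)} = e^(at)cos(bt). Here a=10, b=9

Final answer: e^(10t)·cos(9t)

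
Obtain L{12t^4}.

L{t^n} = n!/s^(n+1). So L{12t^4} = 12·4!/s^5 = 288/s^5

Final answer: 288/s^5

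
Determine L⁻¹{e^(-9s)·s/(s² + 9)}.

L⁻¹{s/(s² + 9)} = cos(3t). By the time shift theorem, L⁻¹{e^(-as)F(s)} = u(t-a)f(t-a) with a=9, so L⁻¹{e^(-9s)·s/(s² + 9)} = u(t-9)·cos(3(t-9))

Final answer: u(t-9)·cos(3(t-9))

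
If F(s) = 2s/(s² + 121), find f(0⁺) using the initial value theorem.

f(0⁺) = lim_{s→∞} s·2s/(s² + 121) = lim_{s→∞} 2s²/(s² + 121) = 2

Final answer: 2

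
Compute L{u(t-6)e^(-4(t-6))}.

u(t-a)f(t-a) with f(t)=e^(-4t). L{e^(-4t)} = 1/(s+4). By time shift: e^(-6s)/(s+4)

Final answer: e^(-6s)/(s+4)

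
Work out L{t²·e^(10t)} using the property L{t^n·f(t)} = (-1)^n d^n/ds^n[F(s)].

L{e^(10t)} = 1/(s-10). d/ds[1/(s-10)] = -1/(s-10)². d²/ds²[1/(s-10)] = 2/(s-10)³. So L{t²·e^(10t)} = (-1)² · 2/(s-10)³ = 2/(s-10)³

Final answer: 2/(s-10)³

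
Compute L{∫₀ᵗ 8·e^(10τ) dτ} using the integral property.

L{∫₀ᵗ f(τ)dτ} = F(s)/s with F(s) = 8/(s-10), so L{∫₀ᵗ 8·e^(10τ) dτ} = 8/(s(s-10))

Final answer: 8/(s(s-10))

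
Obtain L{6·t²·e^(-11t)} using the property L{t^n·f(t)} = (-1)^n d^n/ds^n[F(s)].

L{e^(-11t)} = 1/(s+11). d/ds[1/(s+11)] = -1/(s+11)². d²/ds²[1/(s+11)] = 2/(s+11)³. So L{t²·e^(-11t)} = (-1)² · 2/(s+11)³ = 2/(s+11)³. Then L{6·t²·e^(-11t)} = 6·2/(s+11)³ = 12/(s+11)³

Final answer: 12/(s+11)³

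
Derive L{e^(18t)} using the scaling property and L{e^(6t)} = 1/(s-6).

Using L{f(at)} = (1/a)F(s/a) with a=3 and f(t) = e^(6t): L{e^(18t)} = (1/3) · 1/((s/3)-6) = (1/3) · 3/(s-18) = 1/(s-18)

Final answer: 1/(s-18)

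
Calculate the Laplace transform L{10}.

L{10} = 10 · L{1} = 10/s

Final answer: 10/s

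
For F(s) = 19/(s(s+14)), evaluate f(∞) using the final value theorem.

f(∞) = lim_{s→0} s·19/(s(s+14)) = lim_{s→0} 19/(s+14) = 19/14 = 19/14

Final answer: 19/14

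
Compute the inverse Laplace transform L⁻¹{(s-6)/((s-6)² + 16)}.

Using frequency shift, L⁻¹{(s-6)/((s-6)² + 16)} = e^(6t)·cos(4t)

Final answer: e^(6t)·cos(4t)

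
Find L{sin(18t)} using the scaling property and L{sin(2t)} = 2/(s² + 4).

Using L{f(at)} = (1/a)F(s/a) with a=9: L{sin(18t)} = (1/9) · 2/((s/9)² + 4) = (1/9) · 2·81/(s² + 324) = 18/(s² + 324)

Final answer: 18/(s² + 324)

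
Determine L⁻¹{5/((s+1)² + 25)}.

Form: b/((s-a)² + b²) → e^(at)sin(bt). With a=-1, b=5

Final answer: e^(-t)·sin(5t)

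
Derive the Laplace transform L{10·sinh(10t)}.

L{sinh(ωt)} = ω/(s² - ω²), so L{sinh(10t)} = 10/(s² - 100). Then L{10·sinh(10t)} = 10·10/(s² - 100) = 100/(s² - 100)

Final answer: 100/(s² - 100)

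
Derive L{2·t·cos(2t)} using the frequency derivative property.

L{cos(2t)} = s/(s² + 4). Derivative: d/ds[s/(s² + 4)] = [(s² + 4) - s·2s]/(s² + 4)² = (4 - s²)/(s² + 4)². So L{t·cos(2t)} = -F'(s) = (s² - 4)/(s² + 4)². Then L{2·t·cos(2t)} = 2·(s² - 4)/(s² + 4)²

Final answer: 2·(s² - 4)/(s² + 4)²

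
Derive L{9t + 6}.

L{9t + 6} = 9·L{t} + 6·L{1} = 9/s² + 6/s

Final answer: 9/s² + 6/s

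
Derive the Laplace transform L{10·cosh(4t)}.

L{cosh(ωt)} = s/(s² - ω²), so L{cosh(4t)} = s/(s² - 16). Then L{10·cosh(4t)} = 10·s/(s² - 16) = 10s/(s² - 16)

Final answer: 10s/(s² - 16)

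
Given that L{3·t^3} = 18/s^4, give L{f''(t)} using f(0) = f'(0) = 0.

L{f''(t)} = s²F(s) - sf(0) - f'(0) = s²·18/s^4 - 0 - 0 = 18/s^2

Final answer: 18/s^2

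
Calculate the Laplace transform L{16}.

L{16} = 16 · L{1} = 16/s

Final answer: 16/s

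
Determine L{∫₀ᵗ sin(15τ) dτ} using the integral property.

L{∫₀ᵗ f(τ)dτ} = F(s)/s with F(s) = 15/(s² + 225), so the result is (15/(s² + 225))/s = 15/(s(s² + 225))

Final answer: 15/(s(s² + 225))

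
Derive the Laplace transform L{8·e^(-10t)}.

L{e^(at)} = 1/(s-a), so L{e^(-10t)} = 1/(s+10). Then L{8·e^(-10t)} = 8/(s+10)

Final answer: 8/(s+10)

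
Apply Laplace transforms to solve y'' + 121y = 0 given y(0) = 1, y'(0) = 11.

L{y''} + 121L{y} = 0. s²Y - s - 11 + 121Y = 0. Y(s² + 121) = s + 11. Y = (s + 11)/(s² + 121). Inverting: y(t) = cos(11t) + sin(11t)

Final answer: y(t) = cos(11t) + sin(11t)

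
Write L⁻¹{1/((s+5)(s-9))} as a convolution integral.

1/((s+5)(s-9)) = (1/(s+5))·(1/(s-9)) = L{e^(-5t)}·L{e^(9t)}. So f(t) = e^(-5t)*e^(9t) = ∫₀ᵗ e^(-5τ)·e^(9(t-τ)) dτ

Final answer: ∫₀ᵗ e^(-5τ)·e^(9(t-τ)) dτ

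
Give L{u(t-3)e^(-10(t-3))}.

u(t-a)f(t-a) with f(t)=e^(-10t). L{e^(-10t)} = 1/(s+10). By time shift: e^(-3s)/(s+10)

Final answer: e^(-3s)/(s+10)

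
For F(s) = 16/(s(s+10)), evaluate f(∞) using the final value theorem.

f(∞) = lim_{s→0} s·16/(s(s+10)) = lim_{s→0} 16/(s+10) = 16/10 = 8/5

Final answer: 8/5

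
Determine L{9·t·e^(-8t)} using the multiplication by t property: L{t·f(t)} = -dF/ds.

Using L{t^n·e^(at)} = n!/(s-a)^(n+1), L{t·e^(-8t)} = 1/(s+8)^2, so L{9·t·e^(-8t)} = 9·1/(s+8)^2 = 9/(s+8)^2

Final answer: 9/(s+8)^2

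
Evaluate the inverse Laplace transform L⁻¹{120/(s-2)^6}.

L⁻¹{n!/(s-a)^(n+1)} = t^n·e^(at), so L⁻¹{120/(s-2)^6} = t^5·e^(2t)

Final answer: t^5·e^(2t)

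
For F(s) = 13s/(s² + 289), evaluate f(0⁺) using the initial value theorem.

f(0⁺) = lim_{s→∞} s·13s/(s² + 289) = lim_{s→∞} 13s²/(s² + 289) = 13

Final answer: 13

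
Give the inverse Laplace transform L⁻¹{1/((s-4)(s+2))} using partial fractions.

Decompose: A/(s-4) + B/(s+2). A = 1/6, B = -1/6. f(t) = (e^(4t) - e^(-2t))/6

Final answer: (e^(4t) - e^(-2t))/6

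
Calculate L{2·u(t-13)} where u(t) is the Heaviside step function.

L{u(t-a)} = e^(-as)/s. Here a=13, so L{u(t-13)} = e^(-13s)/s, and L{2·u(t-13)} = 2·e^(-13s)/s

Final answer: 2·e^(-13s)/s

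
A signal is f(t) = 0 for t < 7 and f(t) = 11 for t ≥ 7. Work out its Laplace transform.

f(t) = 11·u(t-7). L{u(t-7)} = e^(-7s)/s, so L{f(t)} = 11·e^(-7s)/s

Final answer: 11·e^(-7s)/s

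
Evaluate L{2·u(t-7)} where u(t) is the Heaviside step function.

L{u(t-a)} = e^(-as)/s. Here a=7, so L{u(t-7)} = e^(-7s)/s, and L{2·u(t-7)} = 2·e^(-7s)/s

Final answer: 2·e^(-7s)/s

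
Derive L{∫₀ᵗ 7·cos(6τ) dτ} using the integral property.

L{∫₀ᵗ f(τ)dτ} = F(s)/s with F(s) = 7s/(s² + 36), so the result is (7s/(s² + 36))/s = 7/(s² + 36)

Final answer: 7/(s² + 36)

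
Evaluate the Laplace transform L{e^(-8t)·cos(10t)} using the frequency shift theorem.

Frequency shift: L{e^(at)f(t)} = F(s-a). L{e^(-8t)·cos(10t)} = (s+8)/((s+8)² + 100)

Final answer: (s+8)/((s+8)² + 100)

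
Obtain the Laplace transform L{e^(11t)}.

L{e^(at)} = 1/(s-a), so L{e^(11t)} = 1/(s-11)

Final answer: 1/(s-11)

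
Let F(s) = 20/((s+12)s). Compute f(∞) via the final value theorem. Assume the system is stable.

f(∞) = lim_{s→0} sF(s) = lim_{s→0} 20/(s+12) = 5/3

Final answer: 5/3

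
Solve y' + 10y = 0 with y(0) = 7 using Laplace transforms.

L{y'} + 10L{y} = 0. sY - 7 + 10Y = 0. Y(s+10) = 7. Y = 7/(s+10)

Final answer: y(t) = 7e^(-10t)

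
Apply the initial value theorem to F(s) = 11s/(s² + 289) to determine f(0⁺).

f(0⁺) = lim_{s→∞} s·11s/(s² + 289) = lim_{s→∞} 11s²/(s² + 289) = 11

Final answer: 11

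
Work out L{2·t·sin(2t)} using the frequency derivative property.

L{sin(2t)} = 2/(s² + 4). By L{t·f(t)} = -F'(s): -d/ds[2/(s² + 4)] = -(2)·(-2s)/(s² + 4)² = 4s/(s² + 4)². Then L{2·t·sin(2t)} = 2·4s/(s² + 4)² = 8s/(s² + 4)²

Final answer: 8s/(s² + 4)²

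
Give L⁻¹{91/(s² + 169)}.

This is the form c·a/(s² + a²) with a = 13, c = 7. L⁻¹ = 7·sin(13t)

Final answer: 7·sin(13t)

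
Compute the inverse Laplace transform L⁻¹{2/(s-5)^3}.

L⁻¹{n!/(s-a)^(n+1)} = t^n·e^(at), so L⁻¹{2/(s-5)^3} = t^2·e^(5t)

Final answer: t^2·e^(5t)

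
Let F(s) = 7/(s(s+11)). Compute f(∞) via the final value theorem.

f(∞) = lim_{s→0} s·7/(s(s+11)) = lim_{s→0} 7/(s+11) = 7/11 = 7/11

Final answer: 7/11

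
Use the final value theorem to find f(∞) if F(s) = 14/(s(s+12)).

f(∞) = lim_{s→0} s·14/(s(s+12)) = lim_{s→0} 14/(s+12) = 14/12 = 7/6

Final answer: 7/6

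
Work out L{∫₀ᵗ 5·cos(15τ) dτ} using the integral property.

L{∫₀ᵗ f(τ)dτ} = F(s)/s with F(s) = 5s/(s² + 225), so the result is (5s/(s² + 225))/s = 5/(s² + 225)

Final answer: 5/(s² + 225)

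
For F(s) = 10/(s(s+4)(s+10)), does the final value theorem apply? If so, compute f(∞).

Poles of sF(s) = 10/((s+4)(s+10)) are at s = -4 and s = -10, both in the left half-plane. Theorem applies. f(∞) = lim_{s→0} sF(s) = 10/(4·10) = 1/4

Final answer: 1/4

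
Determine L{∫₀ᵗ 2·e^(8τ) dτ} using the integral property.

L{∫₀ᵗ f(τ)dτ} = F(s)/s with F(s) = 2/(s-8), so L{∫₀ᵗ 2·e^(8τ) dτ} = 2/(s(s-8))

Final answer: 2/(s(s-8))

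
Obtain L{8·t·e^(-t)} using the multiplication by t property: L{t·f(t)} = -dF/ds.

Using L{t^n·e^(at)} = n!/(s-a)^(n+1), L{t·e^(-t)} = 1/(s+1)^2, so L{8·t·e^(-t)} = 8·1/(s+1)^2 = 8/(s+1)^2

Final answer: 8/(s+1)^2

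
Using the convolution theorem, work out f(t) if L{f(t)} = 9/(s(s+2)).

9/(s(s+2)) = (9/s)·(1/(s+2)) = L{9}·L{e^(-2t)}. By convolution, f(t) = 9*e^(-2t) = ∫₀ᵗ 9·e^(-2τ) dτ = 9·(1 - e^(-2t))/2

Final answer: 9·(1 - e^(-2t))/2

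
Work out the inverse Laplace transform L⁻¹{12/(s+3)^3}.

L⁻¹{n!/(s-a)^(n+1)} = t^n·e^(at) with n=2, a=-3. So L⁻¹{2/(s+3)^3} = t^2·e^(-3t), and L⁻¹{12/(s+3)^3} = (12/2)·t^2·e^(-3t) = 6·t^2·e^(-3t)

Final answer: 6·t^2·e^(-3t)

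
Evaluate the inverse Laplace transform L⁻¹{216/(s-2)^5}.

L⁻¹{n!/(s-a)^(n+1)} = t^n·e^(at) with n=4, a=2. So L⁻¹{24/(s-2)^5} = t^4·e^(2t), and L⁻¹{216/(s-2)^5} = (216/24)·t^4·e^(2t) = 9·t^4·e^(2t)

Final answer: 9·t^4·e^(2t)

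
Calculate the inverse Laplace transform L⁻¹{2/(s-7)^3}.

L⁻¹{n!/(s-a)^(n+1)} = t^n·e^(at) with n=2, a=7. So L⁻¹{2/(s-7)^3} = t^2·e^(7t)

Final answer: t^2·e^(7t)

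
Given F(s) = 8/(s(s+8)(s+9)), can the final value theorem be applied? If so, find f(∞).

Poles of sF(s) = 8/((s+8)(s+9)) are at s = -8 and s = -9, both in the left half-plane. Theorem applies. f(∞) = lim_{s→0} sF(s) = 8/(8·9) = 1/9

Final answer: 1/9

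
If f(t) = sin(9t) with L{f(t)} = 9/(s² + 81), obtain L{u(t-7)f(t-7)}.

Time shift theorem: L{u(t-a)f(t-a)} = e^(-as)F(s). Here a=7, F(s) = 9/(s² + 81), so L{u(t-7)f(t-7)} = e^(-7s)·9/(s² + 81)

Final answer: e^(-7s)·9/(s² + 81)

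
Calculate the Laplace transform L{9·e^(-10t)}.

L{e^(at)} = 1/(s-a), so L{e^(-10t)} = 1/(s+10). Then L{9·e^(-10t)} = 9/(s+10)

Final answer: 9/(s+10)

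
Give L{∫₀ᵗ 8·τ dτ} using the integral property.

L{∫₀ᵗ f(τ)dτ} = F(s)/s with f(t) = 8t. F(s) = 8/s^2, so L{∫₀ᵗ 8·τ dτ} = (8/s^2)/s = 8/s^3. (Check: ∫₀ᵗ 8·τ dτ = 8t^2/2.)

Final answer: 8/s^3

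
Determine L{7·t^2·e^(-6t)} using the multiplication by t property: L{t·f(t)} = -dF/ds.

Using L{t^n·e^(at)} = n!/(s-a)^(n+1), L{t^2·e^(-6t)} = 2/(s+6)^3, so L{7·t^2·e^(-6t)} = 7·2/(s+6)^3 = 14/(s+6)^3

Final answer: 14/(s+6)^3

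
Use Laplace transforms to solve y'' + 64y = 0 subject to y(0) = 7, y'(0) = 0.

L{y''} + 64L{y} = 0. s²Y - 7s - 0 + 64Y = 0. Y(s² + 64) = 7s. Y = (7s)/(s² + 64). Inverting: y(t) = 7cos(8t)

Final answer: y(t) = 7cos(8t)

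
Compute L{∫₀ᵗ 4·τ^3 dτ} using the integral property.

L{∫₀ᵗ f(τ)dτ} = F(s)/s with f(t) = 4t^3. F(s) = 24/s^4, so L{∫₀ᵗ 4·τ^3 dτ} = (24/s^4)/s = 24/s^5. (Check: ∫₀ᵗ 4·τ^3 dτ = 4t^4/4.)

Final answer: 24/s^5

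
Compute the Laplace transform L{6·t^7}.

L{t^n} = n!/s^(n+1), so L{t^7} = 5040/s^8. Then L{6·t^7} = 6·5040/s^8 = 30240/s^8

Final answer: 30240/s^8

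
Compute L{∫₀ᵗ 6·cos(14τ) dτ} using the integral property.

L{∫₀ᵗ f(τ)dτ} = F(s)/s with F(s) = 6s/(s² + 196), so the result is (6s/(s² + 196))/s = 6/(s² + 196)

Final answer: 6/(s² + 196)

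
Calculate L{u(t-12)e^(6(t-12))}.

u(t-a)f(t-a) with f(t)=e^(6t). L{e^(6t)} = 1/(s-6). By time shift: e^(-12s)/(s-6)

Final answer: e^(-12s)/(s-6)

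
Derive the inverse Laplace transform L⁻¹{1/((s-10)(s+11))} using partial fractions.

Decompose: A/(s-10) + B/(s+11). A = 1/21, B = -1/21. f(t) = (e^(10t) - e^(-11t))/21

Final answer: (e^(10t) - e^(-11t))/21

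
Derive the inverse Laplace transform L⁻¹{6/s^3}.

L⁻¹{n!/s^(n+1)} = t^n with n=2. So L⁻¹{2/s^3} = t^2, and L⁻¹{6/s^3} = (6/2)·t^2 = 3·t^2

Final answer: 3·t^2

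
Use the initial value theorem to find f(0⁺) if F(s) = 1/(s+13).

f(0⁺) = lim_{s→∞} s·1/(s+13) = lim_{s→∞} s/(s+13) = 1

Final answer: 1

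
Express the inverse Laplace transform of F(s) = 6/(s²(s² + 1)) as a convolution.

6/(s²(s² + 1)) = (1/s²)·(6/(s² + 1)) = L{t}·L{6·sin(t)}. So f(t) = t*(6·sin(t)) = ∫₀ᵗ 6τ·sin((t-τ)) dτ

Final answer: ∫₀ᵗ 6τ·sin((t-τ)) dτ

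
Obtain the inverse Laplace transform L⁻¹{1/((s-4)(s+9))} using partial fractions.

Decompose: A/(s-4) + B/(s+9). A = 1/13, B = -1/13. f(t) = (e^(4t) - e^(-9t))/13

Final answer: (e^(4t) - e^(-9t))/13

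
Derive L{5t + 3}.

L{5t + 3} = 5·L{t} + 3·L{1} = 5/s² + 3/s

Final answer: 5/s² + 3/s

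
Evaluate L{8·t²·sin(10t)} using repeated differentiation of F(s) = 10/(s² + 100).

F(s) = 10/(s² + 100). F'(s) = -20s/(s² + 100)². F''(s) = -20(100 - 3s²)/(s² + 100)³ = (60s² - 2000)/(s² + 100)³. So L{t²·sin(10t)} = (-1)² F''(s) = (60s² - 2000)/(s² + 100)³. Then L{8·t²·sin(10t)} = 8·(60s² - 2000)/(s² + 100)³ = (480s² - 16000)/(s² + 100)³

Final answer: (480s² - 16000)/(s² + 100)³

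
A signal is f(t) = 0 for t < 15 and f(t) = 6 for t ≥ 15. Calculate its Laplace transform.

f(t) = 6·u(t-15). L{u(t-15)} = e^(-15s)/s, so L{f(t)} = 6·e^(-15s)/s

Final answer: 6·e^(-15s)/s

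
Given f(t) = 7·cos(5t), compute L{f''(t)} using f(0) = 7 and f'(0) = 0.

F(s) = 7s/(s² + 25). L{f''(t)} = s²F(s) - sf(0) - f'(0) = 7s³/(s² + 25) - 7s = (7s³ - 7s(s² + 25))/(s² + 25) = -175s/(s² + 25)

Final answer: -175s/(s² + 25)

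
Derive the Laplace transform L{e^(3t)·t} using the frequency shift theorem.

L{e^(at)·t^n} = n!/(s-a)^(n+1), so L{e^(3t)·t} = 1/(s-3)^2

Final answer: 1/(s-3)^2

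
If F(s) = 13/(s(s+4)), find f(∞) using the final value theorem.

f(∞) = lim_{s→0} s·13/(s(s+4)) = lim_{s→0} 13/(s+4) = 13/4 = 13/4

Final answer: 13/4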